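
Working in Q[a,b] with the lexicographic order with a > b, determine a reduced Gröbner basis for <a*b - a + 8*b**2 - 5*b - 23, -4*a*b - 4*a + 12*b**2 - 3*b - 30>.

f_1 = a*b - a + 8*b**2 - 5*b - 23, LT = a*b.
f_2 = -4*a*b - 4*a + 12*b**2 - 3*b - 30, LT = a*b.

S(f_1,f_2): lcm = a*b. S = -2*a + 11*b**2 - 23/4*b - 61/2.
  leading term a: no divisor's leading term divides it; move -2*a to the remainder.
  leading term b**2: no divisor's leading term divides it; move 11*b**2 to the remainder.
  leading term b: no divisor's leading term divides it; move -23/4*b to the remainder.
  leading term 1: no divisor's leading term divides it; move -61/2 to the remainder.
  remainder -2*a + 11*b**2 - 23/4*b - 61/2 ≠ 0; add g_3 = -2*a + 11*b**2 - 23/4*b - 61/2 to the basis.

S(f_1,g_3): lcm = a*b. S = -a + 11/2*b**3 + 41/8*b**2 - 81/4*b - 23.
  leading term a: subtract (1/2)·g_3 from -a + 11/2*b**3 + 41/8*b**2 - 81/4*b - 23 → 11/2*b**3 - 3/8*b**2 - 139/8*b - 31/4
  leading term b**3: no divisor's leading term divides it; move 11/2*b**3 to the remainder.
  leading term b**2: no divisor's leading term divides it; move -3/8*b**2 to the remainder.
  leading term b: no divisor's leading term divides it; move -139/8*b to the remainder.
  leading term 1: no divisor's leading term divides it; move -31/4 to the remainder.
  remainder 11/2*b**3 - 3/8*b**2 - 139/8*b - 31/4 ≠ 0; add g_4 = 11/2*b**3 - 3/8*b**2 - 139/8*b - 31/4 to the basis.

The other S-polynomials (S(f_2,g_3), S(f_1,g_4), S(f_2,g_4), S(g_3,g_4)) all reduce to 0 modulo the current basis, so we have a Gröbner basis.
Inter-reduce: drop elements whose leading term is divisible by another's, tail-reduce, and make monic.

G = {a - 11/2*b**2 + 23/8*b + 61/4, b**3 - 3/44*b**2 - 139/44*b - 31/22}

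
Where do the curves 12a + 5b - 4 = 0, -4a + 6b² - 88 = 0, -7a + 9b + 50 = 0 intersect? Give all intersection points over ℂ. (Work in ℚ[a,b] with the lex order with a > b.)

Compute a lex Gröbner basis by Buchberger's algorithm.
f_1 = 12a + 5b - 4, LT = a.
f_2 = -4a + 6b² - 88, LT = a.
f_3 = -7a + 9b + 50, LT = a.

S(f_1,f_2): lcm = a. S = 3/2b² + 5/12b - 67/3.
  leading term b²: no divisor's leading term divides it; move 3/2b² to the remainder.
  leading term b: no divisor's leading term divides it; move 5/12b to the remainder.
  leading term 1: no divisor's leading term divides it; move -67/3 to the remainder.
  remainder 3/2b² + 5/12b - 67/3 ≠ 0; add h_4 = 3/2b² + 5/12b - 67/3 to the basis.

S(f_1,f_3): lcm = a. S = 143/84b + 143/21.
  leading term b: no divisor's leading term divides it; move 143/84b to the remainder.
  leading term 1: no divisor's leading term divides it; move 143/21 to the remainder.
  remainder 143/84b + 143/21 ≠ 0; add h_5 = 143/84b + 143/21 to the basis.

The other S-polynomials (S(f_2,f_3), S(f_1,h_4), S(f_2,h_4), S(f_3,h_4), S(f_1,h_5), S(f_2,h_5), S(f_3,h_5), S(h_4,h_5)) all reduce to 0 modulo the current basis, so we have a Gröbner basis.
Inter-reduce: drop elements whose leading term is divisible by another's, tail-reduce, and make monic.
Reduced Gröbner basis: {a - 2, b + 4}.

From the last basis element, b + 4 = 0, so b takes values in {-4}. Each choice, substituted upward through the basis, yields the corresponding point(s) of the solution set.
  b = -4: the earlier basis element becomes a - 2 = 0, giving a = 2 — point (2, -4).
Each listed point satisfies every original equation (direct substitution).

{(2, -4)}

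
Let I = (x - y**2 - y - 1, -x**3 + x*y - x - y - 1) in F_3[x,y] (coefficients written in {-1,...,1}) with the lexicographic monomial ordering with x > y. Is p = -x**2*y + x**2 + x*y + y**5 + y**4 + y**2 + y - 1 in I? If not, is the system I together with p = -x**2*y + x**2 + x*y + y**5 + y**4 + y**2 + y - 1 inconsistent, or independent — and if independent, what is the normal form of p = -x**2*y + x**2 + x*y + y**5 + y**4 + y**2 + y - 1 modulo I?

-x**2*y + x**2 + x*y + y**5 + y**4 + y**2 + y - 1 lies in I (it reduces to 0).

First compute the reduced Gröbner basis of I by Buchberger's algorithm.
f_1 = x - y**2 - y - 1, LT = x.
f_2 = -x**3 + x*y - x - y - 1, LT = x**3.

S(f_1,f_2): lcm = x**3. S = -x**2*y**2 - x**2*y - x**2 + x*y - x - y - 1.
  reduce S modulo (f_1, f_2):
  remainder -y**6 - y ≠ 0; add h_3 = -y**6 - y to the basis.

The other S-polynomials (S(f_1,h_3), S(f_2,h_3)) all reduce to 0 modulo the current basis, so we have a Gröbner basis.
Inter-reduce: drop elements whose leading term is divisible by another's, tail-reduce, and make monic.
Reduced Gröbner basis: {x - y**2 - y - 1, y**6 + y}.
Label its elements g_1 = x - y**2 - y - 1, g_2 = y**6 + y.

Reduce p = -x**2*y + x**2 + x*y + y**5 + y**4 + y**2 + y - 1 modulo G:
  leading term x**2*y: subtract (-x*y)·g_1 from -x**2*y + x**2 + x*y + y**5 + y**4 + y**2 + y - 1 → x**2 - x*y**3 - x*y**2 + y**5 + y**4 + y**2 + y - 1
  leading term x**2: subtract (x)·g_1 from x**2 - x*y**3 - x*y**2 + y**5 + y**4 + y**2 + y - 1 → -x*y**3 + x*y + x + y**5 + y**4 + y**2 + y - 1
  leading term x*y**3: subtract (-y**3)·g_1 from -x*y**3 + x*y + x + y**5 + y**4 + y**2 + y - 1 → x*y + x - y**3 + y**2 + y - 1
  leading term x*y: subtract (y)·g_1 from x*y + x - y**3 + y**2 + y - 1 → x - y**2 - y - 1
  leading term x: subtract (1)·g_1 from x - y**2 - y - 1 → 0
  normal form = 0.
Since the normal form is 0, p ∈ I.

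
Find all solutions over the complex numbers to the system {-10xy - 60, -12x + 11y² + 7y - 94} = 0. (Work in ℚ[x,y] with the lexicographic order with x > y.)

Compute a lex Gröbner basis by Buchberger's algorithm.
f_1 = -10xy - 60, LT = xy.
f_2 = -12x + 11y² + 7y - 94, LT = x.

S(f_1,f_2): lcm = xy. S = 11/12y³ + 7/12y² - 47/6y + 6.
  reduce S modulo (f_1, f_2):
  remainder 11/12y³ + 7/12y² - 47/6y + 6 ≠ 0; add h_3 = 11/12y³ + 7/12y² - 47/6y + 6 to the basis.

The other S-polynomials (S(f_1,h_3), S(f_2,h_3)) all reduce to 0 modulo the current basis, so we have a Gröbner basis.
Inter-reduce: drop elements whose leading term is divisible by another's, tail-reduce, and make monic.
Reduced Gröbner basis: {x - 11/12y² - 7/12y + 47/6, y³ + 7/11y² - 94/11y + 72/11}.

From the last basis element, y³ + 7/11y² - 94/11y + 72/11 = 0, so y takes values in {2, -29/22 + 5*sqrt(97)/22, -5*sqrt(97)/22 - 29/22}. Each choice, substituted upward through the basis, yields the corresponding point(s) of the solution set.
  y = 2: the earlier basis element becomes x + 3 = 0, giving x = -3 — point (-3, 2).
  y = -29/22 + 5*sqrt(97)/22: the earlier basis element becomes x + 29/12 + 5*sqrt(97)/12 = 0, giving x = -5*sqrt(97)/12 - 29/12 — point (-5*sqrt(97)/12 - 29/12, -29/22 + 5*sqrt(97)/22).
  y = -5*sqrt(97)/22 - 29/22: the earlier basis element becomes x - 5*sqrt(97)/12 + 29/12 = 0, giving x = -29/12 + 5*sqrt(97)/12 — point (-29/12 + 5*sqrt(97)/12, -5*sqrt(97)/22 - 29/22).

{(-3, 2), (-5*sqrt(97)/12 - 29/12, -29/22 + 5*sqrt(97)/22), (-29/12 + 5*sqrt(97)/12, -5*sqrt(97)/22 - 29/22)}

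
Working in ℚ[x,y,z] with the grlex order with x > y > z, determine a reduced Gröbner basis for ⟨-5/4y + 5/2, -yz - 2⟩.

f_1 = -5/4y + 5/2, LT = y.
f_2 = -yz - 2, LT = yz.

S(f_1,f_2): lcm = yz. S = -2z - 2.
  leading term z: no divisor's leading term divides it; move -2z to the remainder.
  leading term 1: no divisor's leading term divides it; move -2 to the remainder.
  remainder -2z - 2 ≠ 0; add g_3 = -2z - 2 to the basis.

The other S-polynomials (S(f_1,g_3), S(f_2,g_3)) all reduce to 0 modulo the current basis, so we have a Gröbner basis.
Inter-reduce: drop elements whose leading term is divisible by another's, tail-reduce, and make monic.

G = {y - 2, z + 1}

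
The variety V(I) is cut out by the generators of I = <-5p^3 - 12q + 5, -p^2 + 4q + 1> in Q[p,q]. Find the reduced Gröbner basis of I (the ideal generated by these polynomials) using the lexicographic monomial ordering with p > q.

G = {p - 10q^2 - 41/10q - 1, q^3 + 33/50q^2 + 21/80q}

f_1 = -5p^3 - 12q + 5, LT = p^3.
f_2 = -p^2 + 4q + 1, LT = p^2.

S(f_1,f_2): lcm = p^3. S = 4pq + p + 12/5q - 1.
  reduce S modulo (f_1, f_2):
  remainder 4pq + p + 12/5q - 1 ≠ 0; add g_3 = 4pq + p + 12/5q - 1 to the basis.

S(f_2,g_3): lcm = p^2q. S = -1/4p^2 - 3/5pq + 1/4p - 4q^2 - q.
  reduce S modulo (f_1, f_2, g_3):
  remainder 2/5p - 4q^2 - 41/25q - 2/5 ≠ 0; add g_4 = 2/5p - 4q^2 - 41/25q - 2/5 to the basis.

S(f_1,g_4): lcm = p^3. S = 10p^2q^2 + 41/10p^2q + p^2 + 12/5q - 1.
  reduce S modulo (f_1, f_2, g_3, g_4):
  remainder 40q^3 + 132/5q^2 + 21/2q ≠ 0; add g_5 = 40q^3 + 132/5q^2 + 21/2q to the basis.

The other S-polynomials (S(f_1,g_3), S(f_2,g_4), S(g_3,g_4), S(f_1,g_5), S(f_2,g_5), S(g_3,g_5), S(g_4,g_5)) all reduce to 0 modulo the current basis, so we have a Gröbner basis.
Inter-reduce: drop elements whose leading term is divisible by another's, tail-reduce, and make monic.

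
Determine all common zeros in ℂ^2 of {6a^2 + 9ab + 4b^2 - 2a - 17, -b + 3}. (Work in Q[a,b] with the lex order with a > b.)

Compute a lex Gröbner basis by Buchberger's algorithm.
f_1 = 6a^2 + 9ab - 2a + 4b^2 - 17, LT = a^2.
f_2 = -b + 3, LT = b.

The S-polynomials (S(f_1,f_2)) all reduce to 0 modulo the current basis, so we have a Gröbner basis.
Inter-reduce: drop elements whose leading term is divisible by another's, tail-reduce, and make monic.
Reduced Gröbner basis: {a^2 + 25/6a + 19/6, b - 3}.

From the last basis element, b - 3 = 0, so b takes values in {3}. Each choice, substituted upward through the basis, yields the corresponding point(s) of the solution set.
  b = 3: the earlier basis element becomes a^2 + 25/6a + 19/6 = 0, giving a = -19/6, -1 — points (-19/6, 3), (-1, 3).
Check: every point annihilates each of the original generators.

{(-19/6, 3), (-1, 3)}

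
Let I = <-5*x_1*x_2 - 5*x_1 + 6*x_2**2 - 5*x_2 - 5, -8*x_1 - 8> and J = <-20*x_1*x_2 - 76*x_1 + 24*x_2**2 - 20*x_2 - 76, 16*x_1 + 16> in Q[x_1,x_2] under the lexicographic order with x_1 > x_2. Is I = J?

Two ideals are equal iff their reduced Gröbner bases coincide (the reduced basis is unique for a fixed ordering).
Buchberger on the first generating set:
f_1 = -5*x_1*x_2 - 5*x_1 + 6*x_2**2 - 5*x_2 - 5, LT = x_1*x_2.
f_2 = -8*x_1 - 8, LT = x_1.

S(f_1,f_2): lcm = x_1*x_2. S = x_1 - 6/5*x_2**2 + 1.
  leading term x_1: subtract (-1/8)·f_2 from x_1 - 6/5*x_2**2 + 1 → -6/5*x_2**2
  leading term x_2**2: no divisor's leading term divides it; move -6/5*x_2**2 to the remainder.
  remainder -6/5*x_2**2 ≠ 0; add g_3 = -6/5*x_2**2 to the basis.

The other S-polynomials (S(f_1,g_3), S(f_2,g_3)) all reduce to 0 modulo the current basis, so we have a Gröbner basis.
Inter-reduce: drop elements whose leading term is divisible by another's, tail-reduce, and make monic.
Reduced Gröbner basis: {x_1 + 1, x_2**2}.

Buchberger on the second generating set:
h_1 = -20*x_1*x_2 - 76*x_1 + 24*x_2**2 - 20*x_2 - 76, LT = x_1*x_2.
h_2 = 16*x_1 + 16, LT = x_1.

S(h_1,h_2): lcm = x_1*x_2. S = 19/5*x_1 - 6/5*x_2**2 + 19/5.
  leading term x_1: subtract (19/80)·h_2 from 19/5*x_1 - 6/5*x_2**2 + 19/5 → -6/5*x_2**2
  leading term x_2**2: no divisor's leading term divides it; move -6/5*x_2**2 to the remainder.
  remainder -6/5*x_2**2 ≠ 0; add k_3 = -6/5*x_2**2 to the basis.

The other S-polynomials (S(h_1,k_3), S(h_2,k_3)) all reduce to 0 modulo the current basis, so we have a Gröbner basis.
Inter-reduce: drop elements whose leading term is divisible by another's, tail-reduce, and make monic.
Reduced Gröbner basis: {x_1 + 1, x_2**2}.

The two bases agree; hence the ideals are identical.

Yes, the ideals are equal.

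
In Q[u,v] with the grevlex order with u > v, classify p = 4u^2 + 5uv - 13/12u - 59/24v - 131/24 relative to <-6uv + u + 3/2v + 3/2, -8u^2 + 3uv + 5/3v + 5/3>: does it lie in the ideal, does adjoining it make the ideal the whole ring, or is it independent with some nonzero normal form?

Adjoining 4u^2 + 5uv - 13/12u - 59/24v - 131/24 makes the ideal the whole ring: the system is inconsistent.

First compute the reduced Gröbner basis of I by Buchberger's algorithm.
f_1 = -6uv + u + 3/2v + 3/2, LT = uv.
f_2 = -8u^2 + 3uv + 5/3v + 5/3, LT = u^2.

S(f_1,f_2): lcm = u^2v. S = 3/8uv^2 - 1/6u^2 - 1/4uv + 5/24v^2 - 1/4u + 5/24v.
  leading term uv^2: subtract (-1/16v)·f_1 from 3/8uv^2 - 1/6u^2 - 1/4uv + 5/24v^2 - 1/4u + 5/24v → -1/6u^2 - 3/16uv + 29/96v^2 - 1/4u + 29/96v
  leading term u^2: subtract (1/48)·f_2 from -1/6u^2 - 3/16uv + 29/96v^2 - 1/4u + 29/96v → -1/4uv + 29/96v^2 - 1/4u + 77/288v - 5/144
  leading term uv: subtract (1/24)·f_1 from -1/4uv + 29/96v^2 - 1/4u + 77/288v - 5/144 → 29/96v^2 - 7/24u + 59/288v - 7/72
  leading term v^2: no divisor's leading term divides it; move 29/96v^2 to the remainder.
  leading term u: no divisor's leading term divides it; move -7/24u to the remainder.
  leading term v: no divisor's leading term divides it; move 59/288v to the remainder.
  leading term 1: no divisor's leading term divides it; move -7/72 to the remainder.
  remainder 29/96v^2 - 7/24u + 59/288v - 7/72 ≠ 0; add h_3 = 29/96v^2 - 7/24u + 59/288v - 7/72 to the basis.

The other S-polynomials (S(f_1,h_3), S(f_2,h_3)) all reduce to 0 modulo the current basis, so we have a Gröbner basis.
Inter-reduce: drop elements whose leading term is divisible by another's, tail-reduce, and make monic.
Reduced Gröbner basis: {u^2 - 1/16u - 29/96v - 29/96, uv - 1/6u - 1/4v - 1/4, v^2 - 28/29u + 59/87v - 28/87}.
Label its elements g_1 = u^2 - 1/16u - 29/96v - 29/96, g_2 = uv - 1/6u - 1/4v - 1/4, g_3 = v^2 - 28/29u + 59/87v - 28/87.

Reduce p = 4u^2 + 5uv - 13/12u - 59/24v - 131/24 modulo G:
  leading term u^2: subtract (4)·g_1 from 4u^2 + 5uv - 13/12u - 59/24v - 131/24 → 5uv - 5/6u - 5/4v - 17/4
  leading term uv: subtract (5)·g_2 from 5uv - 5/6u - 5/4v - 17/4 → -3
  leading term 1: no divisor's leading term divides it; move -3 to the remainder.
  normal form = -3.
The normal form is nonzero, so p ∉ I. Since p minus its normal form lies in I, I + (p) = I + (r) where r = -3; decide whether this ideal is the whole ring.
Here r = -3 is a nonzero constant, hence a unit: 1 ∈ I + (p), the Gröbner basis of I + (p) is {1}, and the enlarged system has no common solution — adjoining p is inconsistent.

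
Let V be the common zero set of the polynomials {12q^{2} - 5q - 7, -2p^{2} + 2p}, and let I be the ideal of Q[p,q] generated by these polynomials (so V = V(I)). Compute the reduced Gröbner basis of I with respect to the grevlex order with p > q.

G = {p^{2} - p, q^{2} - \tfrac{5}{12}q - \tfrac{7}{12}}

f_1 = 12q^{2} - 5q - 7, LT = q^{2}.
f_2 = -2p^{2} + 2p, LT = p^{2}.

S(f_1,f_2): leading monomials are coprime, so the S-polynomial reduces to 0 (Buchberger's first criterion).
Every S-polynomial of the final basis reduces to 0, so we have a Gröbner basis.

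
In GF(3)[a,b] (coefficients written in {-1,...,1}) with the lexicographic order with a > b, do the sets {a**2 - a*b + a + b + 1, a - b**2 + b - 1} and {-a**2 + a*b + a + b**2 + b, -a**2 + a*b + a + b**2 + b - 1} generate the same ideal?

Equality of ideals is decidable: compute both reduced Gröbner bases (unique for the ordering) and check whether they agree.
Buchberger on the first generating set:
f_1 = a**2 - a*b + a + b + 1, LT = a**2.
f_2 = a - b**2 + b - 1, LT = a.

S(f_1,f_2): lcm = a**2. S = a*b**2 + a*b - a + b + 1.
  leading term a*b**2: subtract (b**2)·f_2 from a*b**2 + a*b - a + b + 1 → a*b - a + b**4 - b**3 + b**2 + b + 1
  leading term a*b: subtract (b)·f_2 from a*b - a + b**4 - b**3 + b**2 + b + 1 → -a + b**4 - b + 1
  leading term a: subtract (-1)·f_2 from -a + b**4 - b + 1 → b**4 - b**2
  leading term b**4: no divisor's leading term divides it; move b**4 to the remainder.
  leading term b**2: no divisor's leading term divides it; move -b**2 to the remainder.
  remainder b**4 - b**2 ≠ 0; add g_3 = b**4 - b**2 to the basis.

The other S-polynomials (S(f_1,g_3), S(f_2,g_3)) all reduce to 0 modulo the current basis, so we have a Gröbner basis.
Inter-reduce: drop elements whose leading term is divisible by another's, tail-reduce, and make monic.
Reduced Gröbner basis: {a - b**2 + b - 1, b**4 - b**2}.

Buchberger on the second generating set:
h_1 = -a**2 + a*b + a + b**2 + b, LT = a**2.
h_2 = -a**2 + a*b + a + b**2 + b - 1, LT = a**2.

S(h_1,h_2): lcm = a**2. S = -1.
  leading term 1: no divisor's leading term divides it; move -1 to the remainder.
  remainder -1 ≠ 0; add k_3 = -1 to the basis.

The other S-polynomials (S(h_1,k_3), S(h_2,k_3)) all reduce to 0 modulo the current basis, so we have a Gröbner basis.
Inter-reduce: drop elements whose leading term is divisible by another's, tail-reduce, and make monic.
Reduced Gröbner basis: {1}.

The bases are distinct; the ideals are different.

No, the ideals differ.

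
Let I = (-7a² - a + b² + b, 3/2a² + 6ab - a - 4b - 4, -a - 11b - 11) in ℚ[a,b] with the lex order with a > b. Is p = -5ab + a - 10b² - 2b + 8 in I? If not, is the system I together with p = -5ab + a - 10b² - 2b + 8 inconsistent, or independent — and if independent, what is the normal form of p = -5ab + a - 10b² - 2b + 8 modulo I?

First compute the reduced Gröbner basis of I by Buchberger's algorithm.
f_1 = -7a² - a + b² + b, LT = a².
f_2 = 3/2a² + 6ab - a - 4b - 4, LT = a².
f_3 = -a - 11b - 11, LT = a.

S(f_1,f_2): lcm = a². S = -4ab + 17/21a - 1/7b² + 53/21b + 8/3.
  reduce S modulo (f_1, f_2, f_3):
  remainder 307/7b² + 790/21b - 131/21 ≠ 0; add h_4 = 307/7b² + 790/21b - 131/21 to the basis.

S(f_1,f_3): lcm = a². S = -11ab - 76/7a - 1/7b² - 1/7b.
  reduce S modulo (f_1, f_2, f_3, h_4):
  remainder 41942/307b + 41942/307 ≠ 0; add h_5 = 41942/307b + 41942/307 to the basis.

The other S-polynomials (S(f_2,f_3), S(f_1,h_4), S(f_2,h_4), S(f_3,h_4), S(f_1,h_5), S(f_2,h_5), S(f_3,h_5), S(h_4,h_5)) all reduce to 0 modulo the current basis, so we have a Gröbner basis.
Inter-reduce: drop elements whose leading term is divisible by another's, tail-reduce, and make monic.
Reduced Gröbner basis: {a, b + 1}.
Label its elements g_1 = a, g_2 = b + 1.

Reduce p = -5ab + a - 10b² - 2b + 8 modulo G:
  leading term ab: subtract (-5b)·g_1 from -5ab + a - 10b² - 2b + 8 → a - 10b² - 2b + 8
  leading term a: subtract (1)·g_1 from a - 10b² - 2b + 8 → -10b² - 2b + 8
  leading term b²: subtract (-10b)·g_2 from -10b² - 2b + 8 → 8b + 8
  leading term b: subtract (8)·g_2 from 8b + 8 → 0
  normal form = 0.
Since the normal form is 0, p ∈ I.

-5ab + a - 10b² - 2b + 8 lies in I (it reduces to 0).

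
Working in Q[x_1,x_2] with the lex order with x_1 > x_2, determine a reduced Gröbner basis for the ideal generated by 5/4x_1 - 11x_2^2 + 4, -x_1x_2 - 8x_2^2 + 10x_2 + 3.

f_1 = 5/4x_1 - 11x_2^2 + 4, LT = x_1.
f_2 = -x_1x_2 - 8x_2^2 + 10x_2 + 3, LT = x_1x_2.

S(f_1,f_2): lcm = x_1x_2. S = -44/5x_2^3 - 8x_2^2 + 66/5x_2 + 3.
  leading term x_2^3: no divisor's leading term divides it; move -44/5x_2^3 to the remainder.
  leading term x_2^2: no divisor's leading term divides it; move -8x_2^2 to the remainder.
  leading term x_2: no divisor's leading term divides it; move 66/5x_2 to the remainder.
  leading term 1: no divisor's leading term divides it; move 3 to the remainder.
  remainder -44/5x_2^3 - 8x_2^2 + 66/5x_2 + 3 ≠ 0; add g_3 = -44/5x_2^3 - 8x_2^2 + 66/5x_2 + 3 to the basis.

The other S-polynomials (S(f_1,g_3), S(f_2,g_3)) all reduce to 0 modulo the current basis, so we have a Gröbner basis.
Inter-reduce: drop elements whose leading term is divisible by another's, tail-reduce, and make monic.

G = {x_1 - 44/5x_2^2 + 16/5, x_2^3 + 10/11x_2^2 - 3/2x_2 - 15/44}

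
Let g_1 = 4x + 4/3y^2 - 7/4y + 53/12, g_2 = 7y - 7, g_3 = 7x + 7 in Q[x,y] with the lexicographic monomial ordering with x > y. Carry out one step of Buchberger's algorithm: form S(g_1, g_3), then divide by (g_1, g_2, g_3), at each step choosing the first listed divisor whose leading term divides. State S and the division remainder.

lcm(LM(g_1), LM(g_3)) = x.
S = (lcm/LT(g_1))·g_1 − (lcm/LT(g_3))·g_3 = 1/3y^2 - 7/16y + 5/48.
Reduce S modulo (g_1, g_2, g_3) in that order:
  leading term y^2: subtract (1/21y)·g_2 from 1/3y^2 - 7/16y + 5/48 → -5/48y + 5/48
  leading term y: subtract (-5/336)·g_2 from -5/48y + 5/48 → 0
The remainder is 0, so this S-polynomial contributes no new basis element.
An S-polynomial is built so that the two leading terms cancel; whether anything survives reduction is exactly the Gröbner-basis criterion.

S(g_1, g_3) = 1/3y^2 - 7/16y + 5/48; remainder on division = 0.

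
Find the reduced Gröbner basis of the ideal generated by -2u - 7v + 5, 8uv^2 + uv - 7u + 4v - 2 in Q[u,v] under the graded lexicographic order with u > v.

f_1 = -2u - 7v + 5, LT = u.
f_2 = 8uv^2 + uv - 7u + 4v - 2, LT = uv^2.

S(f_1,f_2): lcm = uv^2. S = 7/2v^3 - 1/8uv - 5/2v^2 + 7/8u - 1/2v + 1/4.
  leading term v^3: no divisor's leading term divides it; move 7/2v^3 to the remainder.
  leading term uv: subtract (1/16v)·f_1 from -1/8uv - 5/2v^2 + 7/8u - 1/2v + 1/4 → -33/16v^2 + 7/8u - 13/16v + 1/4
  leading term v^2: no divisor's leading term divides it; move -33/16v^2 to the remainder.
  leading term u: subtract (-7/16)·f_1 from 7/8u - 13/16v + 1/4 → -31/8v + 39/16
  leading term v: no divisor's leading term divides it; move -31/8v to the remainder.
  leading term 1: no divisor's leading term divides it; move 39/16 to the remainder.
  remainder 7/2v^3 - 33/16v^2 - 31/8v + 39/16 ≠ 0; add g_3 = 7/2v^3 - 33/16v^2 - 31/8v + 39/16 to the basis.

The other S-polynomials (S(f_1,g_3), S(f_2,g_3)) all reduce to 0 modulo the current basis, so we have a Gröbner basis.
Inter-reduce: drop elements whose leading term is divisible by another's, tail-reduce, and make monic.

G = {v^3 - 33/56v^2 - 31/28v + 39/56, u + 7/2v - 5/2}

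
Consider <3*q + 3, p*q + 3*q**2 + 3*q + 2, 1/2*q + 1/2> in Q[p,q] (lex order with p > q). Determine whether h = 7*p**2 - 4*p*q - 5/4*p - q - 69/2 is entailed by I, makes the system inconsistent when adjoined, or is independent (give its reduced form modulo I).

First compute the reduced Gröbner basis of I by Buchberger's algorithm.
f_1 = 3*q + 3, LT = q.
f_2 = p*q + 3*q**2 + 3*q + 2, LT = p*q.
f_3 = 1/2*q + 1/2, LT = q.

S(f_1,f_2): lcm = p*q. S = p - 3*q**2 - 3*q - 2.
  reduce S modulo (f_1, f_2, f_3):
  remainder p - 2 ≠ 0; add k_4 = p - 2 to the basis.

The other S-polynomials (S(f_1,f_3), S(f_2,f_3), S(f_1,k_4), S(f_2,k_4), S(f_3,k_4)) all reduce to 0 modulo the current basis, so we have a Gröbner basis.
Inter-reduce: drop elements whose leading term is divisible by another's, tail-reduce, and make monic.
Reduced Gröbner basis: {p - 2, q + 1}.
Label its elements g_1 = p - 2, g_2 = q + 1.

Reduce h = 7*p**2 - 4*p*q - 5/4*p - q - 69/2 modulo G:
  leading term p**2: subtract (7*p)·g_1 from 7*p**2 - 4*p*q - 5/4*p - q - 69/2 → -4*p*q + 51/4*p - q - 69/2
  leading term p*q: subtract (-4*q)·g_1 from -4*p*q + 51/4*p - q - 69/2 → 51/4*p - 9*q - 69/2
  leading term p: subtract (51/4)·g_1 from 51/4*p - 9*q - 69/2 → -9*q - 9
  leading term q: subtract (-9)·g_2 from -9*q - 9 → 0
  normal form = 0.
Since the normal form is 0, h ∈ I.

7*p**2 - 4*p*q - 5/4*p - q - 69/2 lies in I (it reduces to 0).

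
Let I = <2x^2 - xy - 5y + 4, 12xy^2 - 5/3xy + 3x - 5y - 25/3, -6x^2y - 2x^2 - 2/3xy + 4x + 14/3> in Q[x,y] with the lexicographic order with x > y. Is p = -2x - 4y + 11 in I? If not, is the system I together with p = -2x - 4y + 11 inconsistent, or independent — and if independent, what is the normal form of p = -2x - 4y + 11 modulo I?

First compute the reduced Gröbner basis of I by Buchberger's algorithm.
f_1 = 2x^2 - xy - 5y + 4, LT = x^2.
f_2 = 12xy^2 - 5/3xy + 3x - 5y - 25/3, LT = xy^2.
f_3 = -6x^2y - 2x^2 - 2/3xy + 4x + 14/3, LT = x^2y.

S(f_1,f_2): lcm = x^2y^2. S = 5/36x^2y - 1/4x^2 - 1/2xy^3 + 5/12xy + 25/36x - 5/2y^3 + 2y^2.
  reduce S modulo (f_1, f_2, f_3):
  remainder 5/12xy + 25/36x - 5/2y^3 + 77/36y^2 - 5/4y + 1/2 ≠ 0; add h_4 = 5/12xy + 25/36x - 5/2y^3 + 77/36y^2 - 5/4y + 1/2 to the basis.

S(f_1,f_3): lcm = x^2y. S = -1/3x^2 - 1/2xy^2 - 1/9xy + 2/3x - 5/2y^2 + 2y + 7/9.
  reduce S modulo (f_1, f_2, f_3, h_4):
  remainder 37/27x - 25/12y^3 - 155/216y^2 - 1/12y + 109/72 ≠ 0; add h_5 = 37/27x - 25/12y^3 - 155/216y^2 - 1/12y + 109/72 to the basis.

S(f_2,f_3): lcm = x^2y^2. S = -17/36x^2y + 1/4x^2 - 1/9xy^2 + 1/4xy - 25/36x + 7/9y.
  reduce S modulo (f_1, f_2, f_3, h_4, h_5):
  remainder 371/1776y^3 - 553267/159840y^2 + 16585/5328y + 22327/159840 ≠ 0; add h_6 = 371/1776y^3 - 553267/159840y^2 + 16585/5328y + 22327/159840 to the basis.

S(f_2,h_4): lcm = xy^2. S = -65/36xy + 1/4x + 6y^4 - 77/15y^3 + 3y^2 - 97/60y - 25/36.
  reduce S modulo (f_1, f_2, f_3, h_4, h_5, h_6):
  remainder 10825312/7791y^2 - 10348160/7791y - 477152/7791 ≠ 0; add h_7 = 10825312/7791y^2 - 10348160/7791y - 477152/7791 to the basis.

S(f_1,h_5): lcm = x^2. S = 225/148xy^3 + 155/296xy^2 - 65/148xy - 327/296x - 5/2y + 2.
  reduce S modulo (f_1, f_2, f_3, h_4, h_5, h_6, h_7):
  remainder -60738528/17929423y + 60738528/17929423 ≠ 0; add h_8 = -60738528/17929423y + 60738528/17929423 to the basis.

The other S-polynomials (S(f_1,h_4), S(f_3,h_4), S(f_2,h_5), S(f_3,h_5), S(h_4,h_5), S(f_1,h_6), S(f_2,h_6), S(f_3,h_6), S(h_4,h_6), S(h_5,h_6), S(f_1,h_7), S(f_2,h_7), S(f_3,h_7), S(h_4,h_7), S(h_5,h_7), S(h_6,h_7), S(f_1,h_8), S(f_2,h_8), S(f_3,h_8), S(h_4,h_8), S(h_5,h_8), S(h_6,h_8), S(h_7,h_8)) all reduce to 0 modulo the current basis, so we have a Gröbner basis.
Inter-reduce: drop elements whose leading term is divisible by another's, tail-reduce, and make monic.
Reduced Gröbner basis: {x - 1, y - 1}.
Label its elements g_1 = x - 1, g_2 = y - 1.

Reduce p = -2x - 4y + 11 modulo G:
  leading term x: subtract (-2)·g_1 from -2x - 4y + 11 → -4y + 9
  leading term y: subtract (-4)·g_2 from -4y + 9 → 5
  leading term 1: no divisor's leading term divides it; move 5 to the remainder.
  normal form = 5.
The normal form is nonzero, so p ∉ I. Since p minus its normal form lies in I, I + (p) = I + (r) where r = 5; decide whether this ideal is the whole ring.
Here r = 5 is a nonzero constant, hence a unit: 1 ∈ I + (p), the Gröbner basis of I + (p) is {1}, and the enlarged system has no common solution — adjoining p is inconsistent.

Adjoining -2x - 4y + 11 makes the ideal the whole ring: the system is inconsistent.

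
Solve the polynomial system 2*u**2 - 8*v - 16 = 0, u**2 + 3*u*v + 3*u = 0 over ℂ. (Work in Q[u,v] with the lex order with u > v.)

{(0, -2), (-2/3 + 2*sqrt(10)/3, -7/9 - 2*sqrt(10)/9), (-2*sqrt(10)/3 - 2/3, -7/9 + 2*sqrt(10)/9)}

Compute a lex Gröbner basis by Buchberger's algorithm.
f_1 = 2*u**2 - 8*v - 16, LT = u**2.
f_2 = u**2 + 3*u*v + 3*u, LT = u**2.

S(f_1,f_2): lcm = u**2. S = -3*u*v - 3*u - 4*v - 8.
  leading term u*v: no divisor's leading term divides it; move -3*u*v to the remainder.
  leading term u: no divisor's leading term divides it; move -3*u to the remainder.
  leading term v: no divisor's leading term divides it; move -4*v to the remainder.
  leading term 1: no divisor's leading term divides it; move -8 to the remainder.
  remainder -3*u*v - 3*u - 4*v - 8 ≠ 0; add h_3 = -3*u*v - 3*u - 4*v - 8 to the basis.

S(f_1,h_3): lcm = u**2*v. S = -u**2 - 4/3*u*v - 8/3*u - 4*v**2 - 8*v.
  leading term u**2: subtract (-1/2)·f_1 from -u**2 - 4/3*u*v - 8/3*u - 4*v**2 - 8*v → -4/3*u*v - 8/3*u - 4*v**2 - 12*v - 8
  leading term u*v: subtract (4/9)·h_3 from -4/3*u*v - 8/3*u - 4*v**2 - 12*v - 8 → -4/3*u - 4*v**2 - 92/9*v - 40/9
  leading term u: no divisor's leading term divides it; move -4/3*u to the remainder.
  leading term v**2: no divisor's leading term divides it; move -4*v**2 to the remainder.
  leading term v: no divisor's leading term divides it; move -92/9*v to the remainder.
  leading term 1: no divisor's leading term divides it; move -40/9 to the remainder.
  remainder -4/3*u - 4*v**2 - 92/9*v - 40/9 ≠ 0; add h_4 = -4/3*u - 4*v**2 - 92/9*v - 40/9 to the basis.

S(h_3,h_4): lcm = u*v. S = u - 3*v**3 - 23/3*v**2 - 2*v + 8/3.
  leading term u: subtract (-3/4)·h_4 from u - 3*v**3 - 23/3*v**2 - 2*v + 8/3 → -3*v**3 - 32/3*v**2 - 29/3*v - 2/3
  leading term v**3: no divisor's leading term divides it; move -3*v**3 to the remainder.
  leading term v**2: no divisor's leading term divides it; move -32/3*v**2 to the remainder.
  leading term v: no divisor's leading term divides it; move -29/3*v to the remainder.
  leading term 1: no divisor's leading term divides it; move -2/3 to the remainder.
  remainder -3*v**3 - 32/3*v**2 - 29/3*v - 2/3 ≠ 0; add h_5 = -3*v**3 - 32/3*v**2 - 29/3*v - 2/3 to the basis.

The other S-polynomials (S(f_2,h_3), S(f_1,h_4), S(f_2,h_4), S(f_1,h_5), S(f_2,h_5), S(h_3,h_5), S(h_4,h_5)) all reduce to 0 modulo the current basis, so we have a Gröbner basis.
Inter-reduce: drop elements whose leading term is divisible by another's, tail-reduce, and make monic.
Reduced Gröbner basis: {u + 3*v**2 + 23/3*v + 10/3, v**3 + 32/9*v**2 + 29/9*v + 2/9}.

A lex Gröbner basis eliminates variables successively. Here v**3 + 32/9*v**2 + 29/9*v + 2/9 depends only on v, with roots {-2, -7/9 - 2*sqrt(10)/9, -7/9 + 2*sqrt(10)/9}; lifting each root through the earlier basis elements recovers the full solutions.
  v = -2: the earlier basis element becomes u = 0, giving u = 0 — point (0, -2).
  v = -7/9 - 2*sqrt(10)/9: the earlier basis element becomes u - 2*sqrt(10)/3 + 2/3 = 0, giving u = -2/3 + 2*sqrt(10)/3 — point (-2/3 + 2*sqrt(10)/3, -7/9 - 2*sqrt(10)/9).
  v = -7/9 + 2*sqrt(10)/9: the earlier basis element becomes u + 2/3 + 2*sqrt(10)/3 = 0, giving u = -2*sqrt(10)/3 - 2/3 — point (-2*sqrt(10)/3 - 2/3, -7/9 + 2*sqrt(10)/9).
Check: every point annihilates each of the original generators.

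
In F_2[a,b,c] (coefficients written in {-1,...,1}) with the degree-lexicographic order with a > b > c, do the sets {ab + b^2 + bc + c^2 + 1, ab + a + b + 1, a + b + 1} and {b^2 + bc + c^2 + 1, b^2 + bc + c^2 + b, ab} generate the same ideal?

No, the ideals differ.

Since reduced Gröbner bases are canonical representatives of ideals under a given ordering, it suffices to compute and compare them.
Buchberger on the first generating set:
f_1 = ab + b^2 + bc + c^2 + 1, LT = ab.
f_2 = ab + a + b + 1, LT = ab.
f_3 = a + b + 1, LT = a.

S(f_1,f_2): lcm = ab. S = b^2 + bc + c^2 + a + b.
  leading term b^2: no divisor's leading term divides it; move b^2 to the remainder.
  leading term bc: no divisor's leading term divides it; move bc to the remainder.
  leading term c^2: no divisor's leading term divides it; move c^2 to the remainder.
  leading term a: subtract (1)·f_3 from a + b → 1
  leading term 1: no divisor's leading term divides it; move 1 to the remainder.
  remainder b^2 + bc + c^2 + 1 ≠ 0; add g_4 = b^2 + bc + c^2 + 1 to the basis.

S(f_1,f_3): lcm = ab. S = bc + c^2 + b + 1.
  leading term bc: no divisor's leading term divides it; move bc to the remainder.
  leading term c^2: no divisor's leading term divides it; move c^2 to the remainder.
  leading term b: no divisor's leading term divides it; move b to the remainder.
  leading term 1: no divisor's leading term divides it; move 1 to the remainder.
  remainder bc + c^2 + b + 1 ≠ 0; add g_5 = bc + c^2 + b + 1 to the basis.

S(f_1,g_4): lcm = ab^2. S = abc + ac^2 + b^3 + b^2c + bc^2 + a + b.
  leading term abc: subtract (c)·f_1 from abc + ac^2 + b^3 + b^2c + bc^2 + a + b → ac^2 + b^3 + c^3 + a + b + c
  leading term ac^2: subtract (c^2)·f_3 from ac^2 + b^3 + c^3 + a + b + c → b^3 + bc^2 + c^3 + c^2 + a + b + c
  leading term b^3: subtract (b)·g_4 from b^3 + bc^2 + c^3 + c^2 + a + b + c → b^2c + c^3 + c^2 + a + c
  leading term b^2c: subtract (c)·g_4 from b^2c + c^3 + c^2 + a + c → bc^2 + c^2 + a
  leading term bc^2: subtract (c)·g_5 from bc^2 + c^2 + a → c^3 + bc + c^2 + a + c
  leading term c^3: no divisor's leading term divides it; move c^3 to the remainder.
  leading term bc: subtract (1)·g_5 from bc + c^2 + a + c → a + b + c + 1
  leading term a: subtract (1)·f_3 from a + b + c + 1 → c
  leading term c: no divisor's leading term divides it; move c to the remainder.
  remainder c^3 + c ≠ 0; add g_6 = c^3 + c to the basis.

The other S-polynomials (S(f_2,f_3), S(f_2,g_4), S(f_3,g_4), S(f_1,g_5), S(f_2,g_5), S(f_3,g_5), S(g_4,g_5), S(f_1,g_6), S(f_2,g_6), S(f_3,g_6), S(g_4,g_6), S(g_5,g_6)) all reduce to 0 modulo the current basis, so we have a Gröbner basis.
Inter-reduce: drop elements whose leading term is divisible by another's, tail-reduce, and make monic.
Reduced Gröbner basis: {c^3 + c, b^2 + b, bc + c^2 + b + 1, a + b + 1}.

Buchberger on the second generating set:
h_1 = b^2 + bc + c^2 + 1, LT = b^2.
h_2 = b^2 + bc + c^2 + b, LT = b^2.
h_3 = ab, LT = ab.

S(h_1,h_2): lcm = b^2. S = b + 1.
  leading term b: no divisor's leading term divides it; move b to the remainder.
  leading term 1: no divisor's leading term divides it; move 1 to the remainder.
  remainder b + 1 ≠ 0; add k_4 = b + 1 to the basis.

S(h_1,h_3): lcm = ab^2. S = abc + ac^2 + a.
  leading term abc: subtract (c)·h_3 from abc + ac^2 + a → ac^2 + a
  leading term ac^2: no divisor's leading term divides it; move ac^2 to the remainder.
  leading term a: no divisor's leading term divides it; move a to the remainder.
  remainder ac^2 + a ≠ 0; add k_5 = ac^2 + a to the basis.

S(h_2,h_3): lcm = ab^2. S = abc + ac^2 + ab.
  leading term abc: subtract (c)·h_3 from abc + ac^2 + ab → ac^2 + ab
  leading term ac^2: subtract (1)·k_5 from ac^2 + ab → ab + a
  leading term ab: subtract (1)·h_3 from ab + a → a
  leading term a: no divisor's leading term divides it; move a to the remainder.
  remainder a ≠ 0; add k_6 = a to the basis.

S(h_1,k_4): lcm = b^2. S = bc + c^2 + b + 1.
  leading term bc: subtract (c)·k_4 from bc + c^2 + b + 1 → c^2 + b + c + 1
  leading term c^2: no divisor's leading term divides it; move c^2 to the remainder.
  leading term b: subtract (1)·k_4 from b + c + 1 → c
  leading term c: no divisor's leading term divides it; move c to the remainder.
  remainder c^2 + c ≠ 0; add k_7 = c^2 + c to the basis.

The other S-polynomials (S(h_2,k_4), S(h_3,k_4), S(h_1,k_5), S(h_2,k_5), S(h_3,k_5), S(k_4,k_5), S(h_1,k_6), S(h_2,k_6), S(h_3,k_6), S(k_4,k_6), S(k_5,k_6), S(h_1,k_7), S(h_2,k_7), S(h_3,k_7), S(k_4,k_7), S(k_5,k_7), S(k_6,k_7)) all reduce to 0 modulo the current basis, so we have a Gröbner basis.
Inter-reduce: drop elements whose leading term is divisible by another's, tail-reduce, and make monic.
Reduced Gröbner basis: {c^2 + c, a, b + 1}.

These differ, so the ideals are not equal.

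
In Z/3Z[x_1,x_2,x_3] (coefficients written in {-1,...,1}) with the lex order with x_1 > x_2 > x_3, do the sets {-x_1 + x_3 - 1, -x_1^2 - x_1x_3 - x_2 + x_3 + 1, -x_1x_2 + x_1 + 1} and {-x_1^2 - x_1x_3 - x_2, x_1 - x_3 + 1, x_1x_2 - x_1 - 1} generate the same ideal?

No, the ideals differ.

Since reduced Gröbner bases are canonical representatives of ideals under a given ordering, it suffices to compute and compare them.
Buchberger on the first generating set:
f_1 = -x_1 + x_3 - 1, LT = x_1.
f_2 = -x_1^2 - x_1x_3 - x_2 + x_3 + 1, LT = x_1^2.
f_3 = -x_1x_2 + x_1 + 1, LT = x_1x_2.

S(f_1,f_2): lcm = x_1^2. S = x_1x_3 + x_1 - x_2 + x_3 + 1.
  reduce S modulo (f_1, f_2, f_3):
  remainder -x_2 + x_3^2 + x_3 ≠ 0; add g_4 = -x_2 + x_3^2 + x_3 to the basis.

S(f_1,f_3): lcm = x_1x_2. S = x_1 - x_2x_3 + x_2 + 1.
  reduce S modulo (f_1, f_2, f_3, g_4):
  remainder -x_3^3 - x_3 ≠ 0; add g_5 = -x_3^3 - x_3 to the basis.

The other S-polynomials (S(f_2,f_3), S(f_1,g_4), S(f_2,g_4), S(f_3,g_4), S(f_1,g_5), S(f_2,g_5), S(f_3,g_5), S(g_4,g_5)) all reduce to 0 modulo the current basis, so we have a Gröbner basis.
Inter-reduce: drop elements whose leading term is divisible by another's, tail-reduce, and make monic.
Reduced Gröbner basis: {x_1 - x_3 + 1, x_2 - x_3^2 - x_3, x_3^3 + x_3}.

Buchberger on the second generating set:
h_1 = -x_1^2 - x_1x_3 - x_2, LT = x_1^2.
h_2 = x_1 - x_3 + 1, LT = x_1.
h_3 = x_1x_2 - x_1 - 1, LT = x_1x_2.

S(h_1,h_2): lcm = x_1^2. S = -x_1x_3 - x_1 + x_2.
  reduce S modulo (h_1, h_2, h_3):
  remainder x_2 - x_3^2 + 1 ≠ 0; add k_4 = x_2 - x_3^2 + 1 to the basis.

S(h_1,h_3): lcm = x_1^2x_2. S = x_1^2 + x_1x_2x_3 + x_1 + x_2^2.
  reduce S modulo (h_1, h_2, h_3, k_4):
  remainder -x_3^4 - x_3^3 + x_3^2 + 1 ≠ 0; add k_5 = -x_3^4 - x_3^3 + x_3^2 + 1 to the basis.

S(h_2,h_3): lcm = x_1x_2. S = x_1 - x_2x_3 + x_2 + 1.
  reduce S modulo (h_1, h_2, h_3, k_4, k_5):
  remainder -x_3^3 + x_3^2 - x_3 - 1 ≠ 0; add k_6 = -x_3^3 + x_3^2 - x_3 - 1 to the basis.

The other S-polynomials (S(h_1,k_4), S(h_2,k_4), S(h_3,k_4), S(h_1,k_5), S(h_2,k_5), S(h_3,k_5), S(k_4,k_5), S(h_1,k_6), S(h_2,k_6), S(h_3,k_6), S(k_4,k_6), S(k_5,k_6)) all reduce to 0 modulo the current basis, so we have a Gröbner basis.
Inter-reduce: drop elements whose leading term is divisible by another's, tail-reduce, and make monic.
Reduced Gröbner basis: {x_1 - x_3 + 1, x_2 - x_3^2 + 1, x_3^3 - x_3^2 + x_3 + 1}.

Since the reduced bases disagree, the two ideals are not the same.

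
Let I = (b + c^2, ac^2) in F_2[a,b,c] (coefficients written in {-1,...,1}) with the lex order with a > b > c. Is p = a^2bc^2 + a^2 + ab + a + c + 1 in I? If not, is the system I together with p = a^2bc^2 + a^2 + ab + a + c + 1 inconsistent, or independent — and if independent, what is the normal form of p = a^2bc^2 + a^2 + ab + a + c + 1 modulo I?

First compute the reduced Gröbner basis of I by Buchberger's algorithm.
f_1 = b + c^2, LT = b.
f_2 = ac^2, LT = ac^2.

The S-polynomials (S(f_1,f_2)) all reduce to 0 modulo the current basis, so we have a Gröbner basis.
Inter-reduce: drop elements whose leading term is divisible by another's, tail-reduce, and make monic.
Reduced Gröbner basis: {ac^2, b + c^2}.
Label its elements g_1 = ac^2, g_2 = b + c^2.

Reduce p = a^2bc^2 + a^2 + ab + a + c + 1 modulo G:
  leading term a^2bc^2: subtract (ab)·g_1 from a^2bc^2 + a^2 + ab + a + c + 1 → a^2 + ab + a + c + 1
  leading term a^2: no divisor's leading term divides it; move a^2 to the remainder.
  leading term ab: subtract (a)·g_2 from ab + a + c + 1 → ac^2 + a + c + 1
  leading term ac^2: subtract (1)·g_1 from ac^2 + a + c + 1 → a + c + 1
  leading term a: no divisor's leading term divides it; move a to the remainder.
  leading term c: no divisor's leading term divides it; move c to the remainder.
  leading term 1: no divisor's leading term divides it; move 1 to the remainder.
  normal form = a^2 + a + c + 1.
The normal form is nonzero, so p ∉ I. Since p minus its normal form lies in I, I + (p) = I + (r) where r = a^2 + a + c + 1; decide whether this ideal is the whole ring.
Run Buchberger on G together with r (pairs among the g_i already reduce to 0 since G is a Gröbner basis):
g_1 = ac^2, LT = ac^2.
g_2 = b + c^2, LT = b.
r = a^2 + a + c + 1, LT = a^2.

S(g_1,r): lcm = a^2c^2. S = ac^2 + c^3 + c^2.
  leading term ac^2: subtract (1)·g_1 from ac^2 + c^3 + c^2 → c^3 + c^2
  leading term c^3: no divisor's leading term divides it; move c^3 to the remainder.
  leading term c^2: no divisor's leading term divides it; move c^2 to the remainder.
  remainder c^3 + c^2 ≠ 0; add m_4 = c^3 + c^2 to the basis.

The other S-polynomials (S(g_1,g_2), S(g_2,r), S(g_1,m_4), S(g_2,m_4), S(r,m_4)) all reduce to 0 modulo the current basis, so we have a Gröbner basis.
Inter-reduce: drop elements whose leading term is divisible by another's, tail-reduce, and make monic.
Reduced Gröbner basis: {a^2 + a + c + 1, ac^2, b + c^2, c^3 + c^2}.
The reduced Gröbner basis of I + (p) is {a^2 + a + c + 1, ac^2, b + c^2, c^3 + c^2} ≠ {1}, a proper ideal, so the enlarged system stays consistent: p is independent of I, with normal form a^2 + a + c + 1.

a^2bc^2 + a^2 + ab + a + c + 1 is independent of I; its normal form modulo I is a^2 + a + c + 1.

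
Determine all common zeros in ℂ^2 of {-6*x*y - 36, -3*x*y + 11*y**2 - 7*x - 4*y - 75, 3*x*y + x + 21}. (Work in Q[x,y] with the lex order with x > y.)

{(-3, 2)}

Compute a lex Gröbner basis by Buchberger's algorithm.
f_1 = -6*x*y - 36, LT = x*y.
f_2 = -3*x*y - 7*x + 11*y**2 - 4*y - 75, LT = x*y.
f_3 = 3*x*y + x + 21, LT = x*y.

S(f_1,f_2): lcm = x*y. S = -7/3*x + 11/3*y**2 - 4/3*y - 19.
  leading term x: no divisor's leading term divides it; move -7/3*x to the remainder.
  leading term y**2: no divisor's leading term divides it; move 11/3*y**2 to the remainder.
  leading term y: no divisor's leading term divides it; move -4/3*y to the remainder.
  leading term 1: no divisor's leading term divides it; move -19 to the remainder.
  remainder -7/3*x + 11/3*y**2 - 4/3*y - 19 ≠ 0; add h_4 = -7/3*x + 11/3*y**2 - 4/3*y - 19 to the basis.

S(f_1,f_3): lcm = x*y. S = -1/3*x - 1.
  leading term x: subtract (1/7)·h_4 from -1/3*x - 1 → -11/21*y**2 + 4/21*y + 12/7
  leading term y**2: no divisor's leading term divides it; move -11/21*y**2 to the remainder.
  leading term y: no divisor's leading term divides it; move 4/21*y to the remainder.
  leading term 1: no divisor's leading term divides it; move 12/7 to the remainder.
  remainder -11/21*y**2 + 4/21*y + 12/7 ≠ 0; add h_5 = -11/21*y**2 + 4/21*y + 12/7 to the basis.

S(f_1,h_4): lcm = x*y. S = 11/7*y**3 - 4/7*y**2 - 57/7*y + 6.
  leading term y**3: subtract (-3*y)·h_5 from 11/7*y**3 - 4/7*y**2 - 57/7*y + 6 → -3*y + 6
  leading term y: no divisor's leading term divides it; move -3*y to the remainder.
  leading term 1: no divisor's leading term divides it; move 6 to the remainder.
  remainder -3*y + 6 ≠ 0; add h_6 = -3*y + 6 to the basis.

The other S-polynomials (S(f_2,f_3), S(f_2,h_4), S(f_3,h_4), S(f_1,h_5), S(f_2,h_5), S(f_3,h_5), S(h_4,h_5), S(f_1,h_6), S(f_2,h_6), S(f_3,h_6), S(h_4,h_6), S(h_5,h_6)) all reduce to 0 modulo the current basis, so we have a Gröbner basis.
Inter-reduce: drop elements whose leading term is divisible by another's, tail-reduce, and make monic.
Reduced Gröbner basis: {x + 3, y - 2}.

Elimination: the polynomial y - 2 lies in the elimination ideal for y, so y ∈ {2}. For each such y, the remaining basis elements (now univariate) give the rest of the solution.
  y = 2: the earlier basis element becomes x + 3 = 0, giving x = -3 — point (-3, 2).
Check: every point annihilates each of the original generators.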